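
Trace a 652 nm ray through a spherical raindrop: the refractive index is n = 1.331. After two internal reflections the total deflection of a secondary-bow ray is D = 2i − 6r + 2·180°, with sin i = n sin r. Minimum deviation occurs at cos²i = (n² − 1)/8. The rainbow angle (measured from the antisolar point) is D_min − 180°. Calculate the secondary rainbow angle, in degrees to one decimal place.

cos²i = (1.77156 − 1)/8 = 0.09645; i = arccos(0.31056) = 71.907°.
sin r = sin 71.907°/1.331 = 0.71417; r = 45.575°.
D_min = 2·71.907° − 6·45.575° + 360° = 230.365°.
Rainbow angle = D_min − 180° = 50.365°.

50.4°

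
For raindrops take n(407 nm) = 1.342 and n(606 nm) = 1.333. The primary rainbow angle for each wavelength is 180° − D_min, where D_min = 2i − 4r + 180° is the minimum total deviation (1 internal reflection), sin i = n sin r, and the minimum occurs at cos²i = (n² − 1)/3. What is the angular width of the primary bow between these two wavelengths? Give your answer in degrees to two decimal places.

1.29°

At 407 nm (n = 1.342): cos²i = 0.26699 → i = 58.888°, r = 39.641°, D_min = 139.213°, rainbow angle = 40.787°.
At 606 nm (n = 1.333): cos²i = 0.25896 → i = 59.410°, r = 40.225°, D_min = 137.922°, rainbow angle = 42.078°.
Angular width = |40.787° − 42.078°| = 1.291°.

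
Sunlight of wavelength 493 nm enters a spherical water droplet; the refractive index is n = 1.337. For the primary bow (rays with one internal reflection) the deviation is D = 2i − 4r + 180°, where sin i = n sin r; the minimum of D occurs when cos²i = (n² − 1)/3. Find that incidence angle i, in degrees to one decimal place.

59.2°

cos²i = (1.337² − 1)/3 = (1.78757 − 1)/3 = 0.26252.
cos i = 0.51237, so i = 59.178°.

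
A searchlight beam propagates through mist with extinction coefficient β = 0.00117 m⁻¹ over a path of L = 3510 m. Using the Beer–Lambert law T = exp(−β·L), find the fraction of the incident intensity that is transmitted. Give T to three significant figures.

τ = β·L = 0.00117 × 3510 = 4.1067.
T = exp(−4.1067) = 0.0165.

0.0165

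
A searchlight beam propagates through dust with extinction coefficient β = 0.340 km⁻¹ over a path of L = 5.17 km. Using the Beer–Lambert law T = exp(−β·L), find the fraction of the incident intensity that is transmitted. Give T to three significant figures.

τ = β·L = 0.340 × 5.17 = 1.7578.
T = exp(−1.7578) = 0.1724.

0.172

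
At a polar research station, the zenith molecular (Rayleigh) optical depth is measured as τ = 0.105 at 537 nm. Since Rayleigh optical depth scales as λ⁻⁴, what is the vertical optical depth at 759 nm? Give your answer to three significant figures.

0.0263

τ(759 nm) = τ(537 nm) × (537/759)⁴ = 0.105 × (0.7075)⁴ = 0.105 × 0.2506 = 0.0263.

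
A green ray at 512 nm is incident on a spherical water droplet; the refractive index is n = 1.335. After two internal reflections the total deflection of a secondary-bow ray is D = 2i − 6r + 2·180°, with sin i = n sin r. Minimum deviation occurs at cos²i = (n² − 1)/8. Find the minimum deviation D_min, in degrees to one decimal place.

231.4°

cos²i = (1.78222 − 1)/8 = 0.09778; i = arccos(0.31269) = 71.778°.
sin r = sin 71.778°/1.335 = 0.71150; r = 45.357°.
D_min = 2·71.778° − 6·45.357° + 360° = 231.414°.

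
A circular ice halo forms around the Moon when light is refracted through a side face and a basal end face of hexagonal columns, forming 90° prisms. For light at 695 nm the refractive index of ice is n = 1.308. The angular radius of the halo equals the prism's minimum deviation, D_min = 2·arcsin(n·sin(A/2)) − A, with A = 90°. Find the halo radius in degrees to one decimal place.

45.3°

n·sin(A/2) = 1.308 × sin 45° = 1.308 × 0.7071 = 0.9249.
D_min = 2·arcsin(0.9249) − 90° = 2 × 67.653° − 90° = 45.305°.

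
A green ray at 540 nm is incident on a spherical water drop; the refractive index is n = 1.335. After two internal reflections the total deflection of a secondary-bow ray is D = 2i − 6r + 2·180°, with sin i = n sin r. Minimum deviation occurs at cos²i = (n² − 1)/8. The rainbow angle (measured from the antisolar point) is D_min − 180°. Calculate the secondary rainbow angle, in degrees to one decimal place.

cos²i = (1.78222 − 1)/8 = 0.09778; i = arccos(0.31269) = 71.778°.
sin r = sin 71.778°/1.335 = 0.71150; r = 45.357°.
D_min = 2·71.778° − 6·45.357° + 360° = 231.414°.
Rainbow angle = D_min − 180° = 51.414°.

51.4°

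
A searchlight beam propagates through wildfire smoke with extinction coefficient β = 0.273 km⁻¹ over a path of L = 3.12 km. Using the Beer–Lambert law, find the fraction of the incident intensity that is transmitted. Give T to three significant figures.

τ = β·L = 0.273 × 3.12 = 0.8518.
T = exp(−0.8518) = 0.4267.

0.427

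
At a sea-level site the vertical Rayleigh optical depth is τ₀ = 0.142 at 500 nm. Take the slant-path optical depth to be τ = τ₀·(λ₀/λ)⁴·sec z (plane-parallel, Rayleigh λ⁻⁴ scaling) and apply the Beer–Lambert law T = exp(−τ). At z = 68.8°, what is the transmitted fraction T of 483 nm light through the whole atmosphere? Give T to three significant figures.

0.637

sec 68.8° = 2.7653.
τ = 0.142 × (500/483)⁴ × 2.7653 = 0.142 × 1.1484 × 2.7653 = 0.4509.
T = exp(−0.4509) = 0.6370.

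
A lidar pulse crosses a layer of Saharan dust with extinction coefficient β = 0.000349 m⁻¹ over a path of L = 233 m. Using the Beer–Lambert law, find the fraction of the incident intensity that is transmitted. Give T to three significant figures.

τ = β·L = 0.000349 × 233 = 0.0813.
T = exp(−0.0813) = 0.9219.

0.922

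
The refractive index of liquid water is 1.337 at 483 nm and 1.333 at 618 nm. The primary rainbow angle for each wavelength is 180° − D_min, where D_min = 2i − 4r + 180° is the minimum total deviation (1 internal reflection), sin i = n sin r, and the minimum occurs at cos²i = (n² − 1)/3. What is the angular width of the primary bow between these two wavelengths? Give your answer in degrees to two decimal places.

0.58°

At 483 nm (n = 1.337): cos²i = 0.26252 → i = 59.178°, r = 39.964°, D_min = 138.500°, rainbow angle = 41.500°.
At 618 nm (n = 1.333): cos²i = 0.25896 → i = 59.410°, r = 40.225°, D_min = 137.922°, rainbow angle = 42.078°.
Angular width = |41.500° − 42.078°| = 0.578°.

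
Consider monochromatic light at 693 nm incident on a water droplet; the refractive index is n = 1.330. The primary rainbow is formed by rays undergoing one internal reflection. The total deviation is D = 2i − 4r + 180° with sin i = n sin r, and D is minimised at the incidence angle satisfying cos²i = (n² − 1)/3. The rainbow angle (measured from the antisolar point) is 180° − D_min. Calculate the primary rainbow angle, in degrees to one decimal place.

42.5°

cos²i = (1.76890 − 1)/3 = 0.25630; i = arccos(0.50626) = 59.585°.
sin r = sin 59.585°/1.330 = 0.64841; r = 40.422°.
D_min = 2·59.585° − 4·40.422° + 180° = 137.484°.
Rainbow angle = 180° − D_min = 42.516°.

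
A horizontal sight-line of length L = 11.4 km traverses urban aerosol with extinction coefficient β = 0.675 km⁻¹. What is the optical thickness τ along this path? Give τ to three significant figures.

τ = β·L = 0.675 × 11.4 = 7.6950.

7.70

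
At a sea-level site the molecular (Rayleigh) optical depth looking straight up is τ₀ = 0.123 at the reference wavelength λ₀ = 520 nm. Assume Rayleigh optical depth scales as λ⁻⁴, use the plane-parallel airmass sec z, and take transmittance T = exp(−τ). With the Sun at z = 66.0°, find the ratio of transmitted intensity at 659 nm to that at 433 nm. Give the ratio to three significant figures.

Airmass: sec 66.0° = 2.4586.
τ(659 nm) = 0.123 × (520/659)⁴ × 2.4586 = 0.123 × 0.3877 × 2.4586 = 0.1172.
τ(433 nm) = 0.123 × (520/433)⁴ × 2.4586 = 0.123 × 2.0800 × 2.4586 = 0.6290.
T(659)/T(433) = exp(τ_B − τ_A) = exp(0.5118) = 1.6682.

1.67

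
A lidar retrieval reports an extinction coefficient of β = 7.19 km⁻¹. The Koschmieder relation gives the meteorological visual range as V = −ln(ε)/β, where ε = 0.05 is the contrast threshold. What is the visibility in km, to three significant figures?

0.417 km

V = −ln(0.05) / 7.19 = 2.996 / 7.19 = 0.4167 km.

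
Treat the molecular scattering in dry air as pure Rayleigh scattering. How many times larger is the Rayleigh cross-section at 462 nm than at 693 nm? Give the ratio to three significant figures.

Rayleigh scattering ∝ λ⁻⁴, so the ratio of coefficients is the inverse fourth power of the wavelength ratio.
σ(462)/σ(693) = (693/462)⁴ = (1.5000)⁴ = 5.062.

5.06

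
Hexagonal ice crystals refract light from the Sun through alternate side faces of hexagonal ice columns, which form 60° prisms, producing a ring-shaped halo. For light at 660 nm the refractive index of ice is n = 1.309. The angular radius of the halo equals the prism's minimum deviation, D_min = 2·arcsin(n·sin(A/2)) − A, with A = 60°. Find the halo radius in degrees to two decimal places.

n·sin(A/2) = 1.309 × sin 30° = 1.309 × 0.5000 = 0.6545.
D_min = 2·arcsin(0.6545) − 60° = 2 × 40.882° − 60° = 21.763°.

21.76°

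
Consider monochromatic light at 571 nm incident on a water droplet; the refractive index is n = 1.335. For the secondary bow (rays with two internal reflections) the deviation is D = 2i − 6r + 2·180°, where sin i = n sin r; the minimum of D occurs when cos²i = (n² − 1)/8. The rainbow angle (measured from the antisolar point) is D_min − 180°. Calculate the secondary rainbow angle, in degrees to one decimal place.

51.4°

cos²i = (1.78222 − 1)/8 = 0.09778; i = arccos(0.31269) = 71.778°.
sin r = sin 71.778°/1.335 = 0.71150; r = 45.357°.
D_min = 2·71.778° − 6·45.357° + 360° = 231.414°.
Rainbow angle = D_min − 180° = 51.414°.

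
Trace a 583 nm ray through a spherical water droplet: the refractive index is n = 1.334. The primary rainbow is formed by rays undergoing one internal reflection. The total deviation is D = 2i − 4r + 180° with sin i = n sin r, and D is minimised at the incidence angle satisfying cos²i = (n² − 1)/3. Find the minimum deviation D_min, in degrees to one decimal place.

cos²i = (1.77956 − 1)/3 = 0.25985; i = arccos(0.50976) = 59.352°.
sin r = sin 59.352°/1.334 = 0.64492; r = 40.159°.
D_min = 2·59.352° − 4·40.159° + 180° = 138.067°.

138.1°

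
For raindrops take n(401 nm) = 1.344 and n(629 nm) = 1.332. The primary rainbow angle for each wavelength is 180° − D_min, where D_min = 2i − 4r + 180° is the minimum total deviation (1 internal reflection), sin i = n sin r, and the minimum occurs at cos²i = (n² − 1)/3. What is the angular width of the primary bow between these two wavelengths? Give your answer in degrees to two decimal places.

1.72°

At 401 nm (n = 1.344): cos²i = 0.26878 → i = 58.772°, r = 39.512°, D_min = 139.495°, rainbow angle = 40.505°.
At 629 nm (n = 1.332): cos²i = 0.25807 → i = 59.469°, r = 40.290°, D_min = 137.776°, rainbow angle = 42.224°.
Angular width = |40.505° − 42.224°| = 1.719°.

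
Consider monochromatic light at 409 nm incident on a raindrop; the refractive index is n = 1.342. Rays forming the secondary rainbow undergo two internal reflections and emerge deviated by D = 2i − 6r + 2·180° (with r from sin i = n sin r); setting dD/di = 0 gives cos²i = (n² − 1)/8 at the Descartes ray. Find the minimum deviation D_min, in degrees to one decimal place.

233.2°

cos²i = (1.80096 − 1)/8 = 0.10012; i = arccos(0.31642) = 71.554°.
sin r = sin 71.554°/1.342 = 0.70687; r = 44.981°.
D_min = 2·71.554° − 6·44.981° + 360° = 233.222°.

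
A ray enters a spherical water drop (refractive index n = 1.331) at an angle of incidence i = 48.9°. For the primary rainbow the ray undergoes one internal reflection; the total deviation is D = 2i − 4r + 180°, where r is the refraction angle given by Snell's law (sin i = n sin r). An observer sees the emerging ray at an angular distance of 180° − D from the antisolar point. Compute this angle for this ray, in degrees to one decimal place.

40.1°

sin r = sin 48.9° / 1.331 = 0.7536/1.331 = 0.5662; r = 34.48°.
D = 2·48.9° − 4·34.48° + 180° = 97.80° − 137.93° + 180° = 139.87°.
Angle from antisolar point = 180° − D = 40.13°.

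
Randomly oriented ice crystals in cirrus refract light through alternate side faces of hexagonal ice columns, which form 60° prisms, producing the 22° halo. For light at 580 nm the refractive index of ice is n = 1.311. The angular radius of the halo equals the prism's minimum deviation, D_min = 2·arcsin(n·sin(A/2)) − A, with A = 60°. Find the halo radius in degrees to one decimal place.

21.9°

n·sin(A/2) = 1.311 × sin 30° = 1.311 × 0.5000 = 0.6555.
D_min = 2·arcsin(0.6555) − 60° = 2 × 40.958° − 60° = 21.915°.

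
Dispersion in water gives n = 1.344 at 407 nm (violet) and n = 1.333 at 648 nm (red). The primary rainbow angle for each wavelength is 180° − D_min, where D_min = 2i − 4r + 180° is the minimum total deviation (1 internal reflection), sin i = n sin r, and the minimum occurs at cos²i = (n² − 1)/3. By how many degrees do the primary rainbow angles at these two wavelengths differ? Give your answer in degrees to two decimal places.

At 407 nm (n = 1.344): cos²i = 0.26878 → i = 58.772°, r = 39.512°, D_min = 139.495°, rainbow angle = 40.505°.
At 648 nm (n = 1.333): cos²i = 0.25896 → i = 59.410°, r = 40.225°, D_min = 137.922°, rainbow angle = 42.078°.
Angular width = |40.505° − 42.078°| = 1.573°.

1.57°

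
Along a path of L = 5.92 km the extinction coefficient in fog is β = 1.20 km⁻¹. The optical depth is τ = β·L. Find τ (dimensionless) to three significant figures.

7.10

τ = β·L = 1.20 × 5.92 = 7.1040.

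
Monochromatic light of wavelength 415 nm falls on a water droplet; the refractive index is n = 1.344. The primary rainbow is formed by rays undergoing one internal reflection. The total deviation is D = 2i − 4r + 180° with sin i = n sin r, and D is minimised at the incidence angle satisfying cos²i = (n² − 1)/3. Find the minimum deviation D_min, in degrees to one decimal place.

cos²i = (1.80634 − 1)/3 = 0.26878; i = arccos(0.51844) = 58.772°.
sin r = sin 58.772°/1.344 = 0.63625; r = 39.512°.
D_min = 2·58.772° − 4·39.512° + 180° = 139.495°.

139.5°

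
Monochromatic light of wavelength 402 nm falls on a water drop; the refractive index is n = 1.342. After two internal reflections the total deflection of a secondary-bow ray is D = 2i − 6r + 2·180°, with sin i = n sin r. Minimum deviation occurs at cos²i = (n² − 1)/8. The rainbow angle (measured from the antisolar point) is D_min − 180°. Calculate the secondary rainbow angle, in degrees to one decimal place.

53.2°

cos²i = (1.80096 − 1)/8 = 0.10012; i = arccos(0.31642) = 71.554°.
sin r = sin 71.554°/1.342 = 0.70687; r = 44.981°.
D_min = 2·71.554° − 6·44.981° + 360° = 233.222°.
Rainbow angle = D_min − 180° = 53.222°.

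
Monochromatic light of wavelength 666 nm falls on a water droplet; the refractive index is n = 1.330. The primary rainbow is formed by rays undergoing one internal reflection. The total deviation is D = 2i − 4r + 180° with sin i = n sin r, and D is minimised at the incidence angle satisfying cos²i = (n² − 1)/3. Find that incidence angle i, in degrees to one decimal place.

cos²i = (1.330² − 1)/3 = (1.76890 − 1)/3 = 0.25630.
cos i = 0.50626, so i = 59.585°.

59.6°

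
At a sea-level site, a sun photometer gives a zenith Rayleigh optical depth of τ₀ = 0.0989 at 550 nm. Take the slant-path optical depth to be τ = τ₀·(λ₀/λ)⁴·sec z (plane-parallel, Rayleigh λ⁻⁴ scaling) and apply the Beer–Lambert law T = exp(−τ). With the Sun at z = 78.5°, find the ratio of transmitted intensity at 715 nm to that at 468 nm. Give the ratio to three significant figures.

Airmass: sec 78.5° = 5.0159.
τ(715 nm) = 0.0989 × (550/715)⁴ × 5.0159 = 0.0989 × 0.3501 × 5.0159 = 0.1737.
τ(468 nm) = 0.0989 × (550/468)⁴ × 5.0159 = 0.0989 × 1.9075 × 5.0159 = 0.9463.
T(715)/T(468) = exp(τ_B − τ_A) = exp(0.7726) = 2.1653.

2.17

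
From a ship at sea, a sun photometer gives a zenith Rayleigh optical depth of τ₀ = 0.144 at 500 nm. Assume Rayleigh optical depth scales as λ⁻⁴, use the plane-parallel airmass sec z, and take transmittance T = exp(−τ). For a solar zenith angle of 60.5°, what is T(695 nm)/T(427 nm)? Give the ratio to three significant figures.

1.60

Airmass: sec 60.5° = 2.0308.
τ(695 nm) = 0.144 × (500/695)⁴ × 2.0308 = 0.144 × 0.2679 × 2.0308 = 0.0783.
τ(427 nm) = 0.144 × (500/427)⁴ × 2.0308 = 0.144 × 1.8800 × 2.0308 = 0.5498.
T(695)/T(427) = exp(τ_B − τ_A) = exp(0.4714) = 1.6023.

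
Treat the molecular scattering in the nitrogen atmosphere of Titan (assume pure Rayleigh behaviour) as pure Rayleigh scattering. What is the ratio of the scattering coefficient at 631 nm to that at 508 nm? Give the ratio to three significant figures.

0.420

Rayleigh scattering ∝ λ⁻⁴, so the ratio of coefficients is the inverse fourth power of the wavelength ratio.
σ(631)/σ(508) = (508/631)⁴ = (0.8051)⁴ = 0.4201.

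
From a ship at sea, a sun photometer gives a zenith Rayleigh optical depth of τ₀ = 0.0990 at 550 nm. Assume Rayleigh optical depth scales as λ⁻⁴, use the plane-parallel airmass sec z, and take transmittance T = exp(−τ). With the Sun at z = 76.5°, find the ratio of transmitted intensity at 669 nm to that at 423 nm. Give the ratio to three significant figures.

Airmass: sec 76.5° = 4.2837.
τ(669 nm) = 0.0990 × (550/669)⁴ × 4.2837 = 0.0990 × 0.4568 × 4.2837 = 0.1937.
τ(423 nm) = 0.0990 × (550/423)⁴ × 4.2837 = 0.0990 × 2.8582 × 4.2837 = 1.2121.
T(669)/T(423) = exp(τ_B − τ_A) = exp(1.0184) = 2.7687.

2.77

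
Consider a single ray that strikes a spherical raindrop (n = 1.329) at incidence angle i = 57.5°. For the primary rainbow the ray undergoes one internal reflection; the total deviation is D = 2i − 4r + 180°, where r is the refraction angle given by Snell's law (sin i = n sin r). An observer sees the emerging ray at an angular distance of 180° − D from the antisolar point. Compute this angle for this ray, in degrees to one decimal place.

sin r = sin 57.5° / 1.329 = 0.8434/1.329 = 0.6346; r = 39.39°.
D = 2·57.5° − 4·39.39° + 180° = 115.00° − 157.56° + 180° = 137.44°.
Angle from antisolar point = 180° − D = 42.56°.

42.6°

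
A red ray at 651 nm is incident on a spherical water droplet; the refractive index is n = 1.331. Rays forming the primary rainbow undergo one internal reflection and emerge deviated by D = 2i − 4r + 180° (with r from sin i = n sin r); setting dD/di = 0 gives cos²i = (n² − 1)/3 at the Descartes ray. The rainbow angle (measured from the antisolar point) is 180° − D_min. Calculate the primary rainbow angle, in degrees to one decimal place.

42.4°

cos²i = (1.77156 − 1)/3 = 0.25719; i = arccos(0.50714) = 59.527°.
sin r = sin 59.527°/1.331 = 0.64753; r = 40.356°.
D_min = 2·59.527° − 4·40.356° + 180° = 137.630°.
Rainbow angle = 180° − D_min = 42.370°.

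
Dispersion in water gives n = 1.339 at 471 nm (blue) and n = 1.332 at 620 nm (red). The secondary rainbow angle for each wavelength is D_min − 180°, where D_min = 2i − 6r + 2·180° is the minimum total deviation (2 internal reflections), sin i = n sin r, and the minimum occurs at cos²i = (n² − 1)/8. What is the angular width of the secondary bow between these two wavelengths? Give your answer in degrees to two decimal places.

At 471 nm (n = 1.339): cos²i = 0.09912 → i = 71.650°, r = 45.141°, D_min = 232.451°, rainbow angle = 52.451°.
At 620 nm (n = 1.332): cos²i = 0.09678 → i = 71.875°, r = 45.520°, D_min = 230.628°, rainbow angle = 50.628°.
Angular width = |52.451° − 50.628°| = 1.823°.

1.82°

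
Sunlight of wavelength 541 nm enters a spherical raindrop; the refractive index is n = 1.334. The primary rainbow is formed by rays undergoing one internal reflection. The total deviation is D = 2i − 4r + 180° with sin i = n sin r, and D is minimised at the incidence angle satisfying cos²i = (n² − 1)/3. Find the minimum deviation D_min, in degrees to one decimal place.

cos²i = (1.77956 − 1)/3 = 0.25985; i = arccos(0.50976) = 59.352°.
sin r = sin 59.352°/1.334 = 0.64492; r = 40.159°.
D_min = 2·59.352° − 4·40.159° + 180° = 138.067°.

138.1°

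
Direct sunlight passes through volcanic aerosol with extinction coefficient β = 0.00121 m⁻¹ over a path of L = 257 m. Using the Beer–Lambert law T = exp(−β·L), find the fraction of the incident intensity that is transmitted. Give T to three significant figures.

0.733

τ = β·L = 0.00121 × 257 = 0.3110.
T = exp(−0.3110) = 0.7327.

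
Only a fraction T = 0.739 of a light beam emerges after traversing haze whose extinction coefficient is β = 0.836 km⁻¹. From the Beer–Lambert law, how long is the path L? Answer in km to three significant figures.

0.362 km

Beer–Lambert: T = exp(−βL) ⇒ L = −ln(T)/β = −ln(0.739)/0.836 = 0.3025/0.836 = 0.3618 km.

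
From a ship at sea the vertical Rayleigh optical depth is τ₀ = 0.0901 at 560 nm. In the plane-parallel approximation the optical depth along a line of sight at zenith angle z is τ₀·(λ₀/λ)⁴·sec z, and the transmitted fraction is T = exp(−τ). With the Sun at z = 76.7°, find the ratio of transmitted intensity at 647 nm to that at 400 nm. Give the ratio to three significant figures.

Airmass: sec 76.7° = 4.3469.
τ(647 nm) = 0.0901 × (560/647)⁴ × 4.3469 = 0.0901 × 0.5612 × 4.3469 = 0.2198.
τ(400 nm) = 0.0901 × (560/400)⁴ × 4.3469 = 0.0901 × 3.8416 × 4.3469 = 1.5046.
T(647)/T(400) = exp(τ_B − τ_A) = exp(1.2848) = 3.6139.

3.61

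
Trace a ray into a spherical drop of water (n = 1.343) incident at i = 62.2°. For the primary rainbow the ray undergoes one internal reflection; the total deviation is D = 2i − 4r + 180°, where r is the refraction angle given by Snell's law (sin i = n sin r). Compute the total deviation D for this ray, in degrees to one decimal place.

139.6°

sin r = sin 62.2° / 1.343 = 0.8846/1.343 = 0.6587; r = 41.20°.
D = 2·62.2° − 4·41.20° + 180° = 124.40° − 164.79° + 180° = 139.61°.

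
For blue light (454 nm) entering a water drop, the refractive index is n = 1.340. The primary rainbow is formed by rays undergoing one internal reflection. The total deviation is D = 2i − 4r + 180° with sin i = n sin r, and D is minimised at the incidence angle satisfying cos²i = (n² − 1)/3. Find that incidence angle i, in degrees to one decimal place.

59.0°

cos²i = (1.340² − 1)/3 = (1.79560 − 1)/3 = 0.26520.
cos i = 0.51498, so i = 59.004°.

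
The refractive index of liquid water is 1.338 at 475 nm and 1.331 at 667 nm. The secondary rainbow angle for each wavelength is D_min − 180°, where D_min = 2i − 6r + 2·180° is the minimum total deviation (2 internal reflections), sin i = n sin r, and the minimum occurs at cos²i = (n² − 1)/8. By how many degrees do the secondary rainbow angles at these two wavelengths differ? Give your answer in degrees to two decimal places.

1.83°

At 475 nm (n = 1.338): cos²i = 0.09878 → i = 71.682°, r = 45.195°, D_min = 232.193°, rainbow angle = 52.193°.
At 667 nm (n = 1.331): cos²i = 0.09645 → i = 71.907°, r = 45.575°, D_min = 230.365°, rainbow angle = 50.365°.
Angular width = |52.193° − 50.365°| = 1.828°.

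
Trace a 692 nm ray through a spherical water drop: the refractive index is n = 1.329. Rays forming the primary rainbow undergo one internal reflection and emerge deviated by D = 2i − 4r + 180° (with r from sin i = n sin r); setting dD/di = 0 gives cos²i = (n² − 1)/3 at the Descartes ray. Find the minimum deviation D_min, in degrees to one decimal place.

cos²i = (1.76624 − 1)/3 = 0.25541; i = arccos(0.50538) = 59.643°.
sin r = sin 59.643°/1.329 = 0.64928; r = 40.487°.
D_min = 2·59.643° − 4·40.487° + 180° = 137.337°.

137.3°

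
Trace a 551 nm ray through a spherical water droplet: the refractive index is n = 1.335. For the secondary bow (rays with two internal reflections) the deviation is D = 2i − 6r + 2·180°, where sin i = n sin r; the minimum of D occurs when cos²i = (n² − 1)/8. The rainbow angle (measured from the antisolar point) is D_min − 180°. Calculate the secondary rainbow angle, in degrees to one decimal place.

cos²i = (1.78222 − 1)/8 = 0.09778; i = arccos(0.31269) = 71.778°.
sin r = sin 71.778°/1.335 = 0.71150; r = 45.357°.
D_min = 2·71.778° − 6·45.357° + 360° = 231.414°.
Rainbow angle = D_min − 180° = 51.414°.

51.4°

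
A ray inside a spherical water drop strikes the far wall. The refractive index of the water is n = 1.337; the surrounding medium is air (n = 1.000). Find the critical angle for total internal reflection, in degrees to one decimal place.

sin θ_c = n_air / n = 1.000 / 1.337 = 0.7479.
θ_c = arcsin(0.7479) = 48.41°.

48.4°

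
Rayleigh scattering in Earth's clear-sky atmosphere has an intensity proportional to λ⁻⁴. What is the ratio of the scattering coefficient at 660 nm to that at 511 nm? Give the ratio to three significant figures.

Rayleigh scattering ∝ λ⁻⁴, so the ratio of coefficients is the inverse fourth power of the wavelength ratio.
σ(660)/σ(511) = (511/660)⁴ = (0.7742)⁴ = 0.3593.

0.359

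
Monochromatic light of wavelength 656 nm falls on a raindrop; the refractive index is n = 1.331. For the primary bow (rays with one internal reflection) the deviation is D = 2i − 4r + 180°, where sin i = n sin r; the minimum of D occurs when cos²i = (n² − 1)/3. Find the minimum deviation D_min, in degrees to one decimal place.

cos²i = (1.77156 − 1)/3 = 0.25719; i = arccos(0.50714) = 59.527°.
sin r = sin 59.527°/1.331 = 0.64753; r = 40.356°.
D_min = 2·59.527° − 4·40.356° + 180° = 137.630°.

137.6°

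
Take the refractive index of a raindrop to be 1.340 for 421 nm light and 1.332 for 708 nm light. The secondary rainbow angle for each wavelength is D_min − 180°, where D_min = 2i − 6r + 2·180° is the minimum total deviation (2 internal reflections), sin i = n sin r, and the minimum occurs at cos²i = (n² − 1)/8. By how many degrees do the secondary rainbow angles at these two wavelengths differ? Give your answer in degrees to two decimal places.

2.08°

At 421 nm (n = 1.340): cos²i = 0.09945 → i = 71.618°, r = 45.088°, D_min = 232.709°, rainbow angle = 52.709°.
At 708 nm (n = 1.332): cos²i = 0.09678 → i = 71.875°, r = 45.520°, D_min = 230.628°, rainbow angle = 50.628°.
Angular width = |52.709° − 50.628°| = 2.080°.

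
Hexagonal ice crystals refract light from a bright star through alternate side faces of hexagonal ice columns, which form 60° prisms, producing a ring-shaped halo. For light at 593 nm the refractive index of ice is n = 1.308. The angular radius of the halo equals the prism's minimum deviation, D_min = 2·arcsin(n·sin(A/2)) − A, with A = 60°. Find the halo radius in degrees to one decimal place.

21.7°

n·sin(A/2) = 1.308 × sin 30° = 1.308 × 0.5000 = 0.6540.
D_min = 2·arcsin(0.6540) − 60° = 2 × 40.844° − 60° = 21.688°.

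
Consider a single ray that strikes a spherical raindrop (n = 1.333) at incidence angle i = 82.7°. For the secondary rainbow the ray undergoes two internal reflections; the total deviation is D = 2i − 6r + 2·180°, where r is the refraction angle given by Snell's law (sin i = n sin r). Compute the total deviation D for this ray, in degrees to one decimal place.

sin r = sin 82.7° / 1.333 = 0.9919/1.333 = 0.7441; r = 48.08°.
D = 2·82.7° − 6·48.08° + 2·180° = 165.40° − 288.49° + 360° = 236.91°.

236.9°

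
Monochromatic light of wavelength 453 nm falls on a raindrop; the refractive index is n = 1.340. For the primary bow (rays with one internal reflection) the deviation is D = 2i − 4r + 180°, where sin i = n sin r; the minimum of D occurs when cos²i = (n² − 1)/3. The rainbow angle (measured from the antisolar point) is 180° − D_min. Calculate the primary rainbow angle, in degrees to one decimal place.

cos²i = (1.79560 − 1)/3 = 0.26520; i = arccos(0.51498) = 59.004°.
sin r = sin 59.004°/1.340 = 0.63971; r = 39.770°.
D_min = 2·59.004° − 4·39.770° + 180° = 138.929°.
Rainbow angle = 180° − D_min = 41.071°.

41.1°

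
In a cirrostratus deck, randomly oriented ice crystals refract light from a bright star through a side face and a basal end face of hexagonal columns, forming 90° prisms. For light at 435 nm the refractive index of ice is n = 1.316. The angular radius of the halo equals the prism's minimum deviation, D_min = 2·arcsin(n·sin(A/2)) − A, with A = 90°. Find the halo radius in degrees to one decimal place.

47.0°

n·sin(A/2) = 1.316 × sin 45° = 1.316 × 0.7071 = 0.9306.
D_min = 2·arcsin(0.9306) − 90° = 2 × 68.521° − 90° = 47.042°.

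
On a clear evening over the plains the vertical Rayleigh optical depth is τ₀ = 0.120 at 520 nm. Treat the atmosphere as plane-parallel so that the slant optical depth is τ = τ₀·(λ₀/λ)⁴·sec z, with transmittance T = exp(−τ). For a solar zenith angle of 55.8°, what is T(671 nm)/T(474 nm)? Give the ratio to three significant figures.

1.26

Airmass: sec 55.8° = 1.7791.
τ(671 nm) = 0.120 × (520/671)⁴ × 1.7791 = 0.120 × 0.3607 × 1.7791 = 0.0770.
τ(474 nm) = 0.120 × (520/474)⁴ × 1.7791 = 0.120 × 1.4484 × 1.7791 = 0.3092.
T(671)/T(474) = exp(τ_B − τ_A) = exp(0.2322) = 1.2614.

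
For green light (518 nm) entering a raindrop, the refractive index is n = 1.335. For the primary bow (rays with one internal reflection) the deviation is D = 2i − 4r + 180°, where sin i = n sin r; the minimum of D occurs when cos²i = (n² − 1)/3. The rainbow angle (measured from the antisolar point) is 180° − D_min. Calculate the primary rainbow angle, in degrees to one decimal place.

41.8°

cos²i = (1.78222 − 1)/3 = 0.26074; i = arccos(0.51063) = 59.294°.
sin r = sin 59.294°/1.335 = 0.64405; r = 40.094°.
D_min = 2·59.294° − 4·40.094° + 180° = 138.212°.
Rainbow angle = 180° − D_min = 41.788°.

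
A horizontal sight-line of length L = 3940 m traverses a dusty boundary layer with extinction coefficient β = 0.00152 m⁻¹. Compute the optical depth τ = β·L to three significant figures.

τ = β·L = 0.00152 × 3940 = 5.9888.

5.99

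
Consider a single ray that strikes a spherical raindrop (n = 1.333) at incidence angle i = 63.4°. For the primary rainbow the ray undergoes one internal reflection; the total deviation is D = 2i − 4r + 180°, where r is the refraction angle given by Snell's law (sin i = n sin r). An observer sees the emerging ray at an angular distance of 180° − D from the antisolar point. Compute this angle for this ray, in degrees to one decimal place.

sin r = sin 63.4° / 1.333 = 0.8942/1.333 = 0.6708; r = 42.13°.
D = 2·63.4° − 4·42.13° + 180° = 126.80° − 168.51° + 180° = 138.29°.
Angle from antisolar point = 180° − D = 41.71°.

41.7°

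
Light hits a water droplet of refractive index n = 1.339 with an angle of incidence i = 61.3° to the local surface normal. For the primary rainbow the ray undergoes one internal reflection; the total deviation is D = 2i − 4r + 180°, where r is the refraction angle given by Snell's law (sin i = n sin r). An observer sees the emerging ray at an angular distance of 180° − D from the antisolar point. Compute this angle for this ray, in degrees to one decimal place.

41.1°

sin r = sin 61.3° / 1.339 = 0.8771/1.339 = 0.6551; r = 40.93°.
D = 2·61.3° − 4·40.93° + 180° = 122.60° − 163.70° + 180° = 138.90°.
Angle from antisolar point = 180° − D = 41.10°.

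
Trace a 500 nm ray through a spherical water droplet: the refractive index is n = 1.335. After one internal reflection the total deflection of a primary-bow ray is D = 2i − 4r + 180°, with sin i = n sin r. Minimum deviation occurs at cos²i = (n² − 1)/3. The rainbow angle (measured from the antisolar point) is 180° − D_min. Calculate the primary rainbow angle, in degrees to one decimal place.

41.8°

cos²i = (1.78222 − 1)/3 = 0.26074; i = arccos(0.51063) = 59.294°.
sin r = sin 59.294°/1.335 = 0.64405; r = 40.094°.
D_min = 2·59.294° − 4·40.094° + 180° = 138.212°.
Rainbow angle = 180° − D_min = 41.788°.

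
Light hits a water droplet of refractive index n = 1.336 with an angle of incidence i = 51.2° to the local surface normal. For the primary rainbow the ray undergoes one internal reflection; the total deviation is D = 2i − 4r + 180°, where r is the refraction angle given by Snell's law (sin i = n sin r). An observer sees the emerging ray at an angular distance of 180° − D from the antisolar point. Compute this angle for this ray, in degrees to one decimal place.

sin r = sin 51.2° / 1.336 = 0.7793/1.336 = 0.5833; r = 35.69°.
D = 2·51.2° − 4·35.69° + 180° = 102.40° − 142.74° + 180° = 139.66°.
Angle from antisolar point = 180° − D = 40.34°.

40.3°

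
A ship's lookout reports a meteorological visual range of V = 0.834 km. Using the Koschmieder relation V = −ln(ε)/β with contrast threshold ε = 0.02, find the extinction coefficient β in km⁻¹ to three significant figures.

4.69 km⁻¹

β = −ln(0.02) / V = 3.912 / 0.834 = 4.6907 km⁻¹.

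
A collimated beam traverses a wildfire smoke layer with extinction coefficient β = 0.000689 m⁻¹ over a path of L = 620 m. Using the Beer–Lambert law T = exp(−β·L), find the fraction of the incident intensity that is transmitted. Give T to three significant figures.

τ = β·L = 0.000689 × 620 = 0.4272.
T = exp(−0.4272) = 0.6523.

0.652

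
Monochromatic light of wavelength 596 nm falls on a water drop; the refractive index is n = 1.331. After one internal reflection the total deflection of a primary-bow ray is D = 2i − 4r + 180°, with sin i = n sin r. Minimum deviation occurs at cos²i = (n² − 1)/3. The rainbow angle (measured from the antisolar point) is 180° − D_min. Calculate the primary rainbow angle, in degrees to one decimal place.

cos²i = (1.77156 − 1)/3 = 0.25719; i = arccos(0.50714) = 59.527°.
sin r = sin 59.527°/1.331 = 0.64753; r = 40.356°.
D_min = 2·59.527° − 4·40.356° + 180° = 137.630°.
Rainbow angle = 180° − D_min = 42.370°.

42.4°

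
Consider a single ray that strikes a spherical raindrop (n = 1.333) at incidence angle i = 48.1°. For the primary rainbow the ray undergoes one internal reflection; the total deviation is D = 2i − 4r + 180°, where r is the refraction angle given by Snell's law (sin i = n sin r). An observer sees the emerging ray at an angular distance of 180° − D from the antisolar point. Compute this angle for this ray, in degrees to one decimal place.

39.6°

sin r = sin 48.1° / 1.333 = 0.7443/1.333 = 0.5584; r = 33.94°.
D = 2·48.1° − 4·33.94° + 180° = 96.20° − 135.77° + 180° = 140.43°.
Angle from antisolar point = 180° − D = 39.57°.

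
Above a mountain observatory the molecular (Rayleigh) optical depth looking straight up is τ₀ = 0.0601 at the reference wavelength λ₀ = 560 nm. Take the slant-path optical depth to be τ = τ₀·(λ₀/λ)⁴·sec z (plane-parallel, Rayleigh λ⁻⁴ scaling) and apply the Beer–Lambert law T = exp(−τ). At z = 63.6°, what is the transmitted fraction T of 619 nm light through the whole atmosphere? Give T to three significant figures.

0.913

sec 63.6° = 2.2490.
τ = 0.0601 × (560/619)⁴ × 2.2490 = 0.0601 × 0.6699 × 2.2490 = 0.0905.
T = exp(−0.0905) = 0.9134.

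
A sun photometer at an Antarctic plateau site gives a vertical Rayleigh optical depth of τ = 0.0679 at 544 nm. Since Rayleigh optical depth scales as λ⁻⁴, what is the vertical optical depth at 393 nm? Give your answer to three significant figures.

0.249

τ(393 nm) = τ(544 nm) × (544/393)⁴ = 0.0679 × (1.3842)⁴ = 0.0679 × 3.6713 = 0.2493.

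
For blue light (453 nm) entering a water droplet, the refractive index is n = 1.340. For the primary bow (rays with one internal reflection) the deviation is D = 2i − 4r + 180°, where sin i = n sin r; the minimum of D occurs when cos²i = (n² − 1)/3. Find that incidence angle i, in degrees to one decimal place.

cos²i = (1.340² − 1)/3 = (1.79560 − 1)/3 = 0.26520.
cos i = 0.51498, so i = 59.004°.

59.0°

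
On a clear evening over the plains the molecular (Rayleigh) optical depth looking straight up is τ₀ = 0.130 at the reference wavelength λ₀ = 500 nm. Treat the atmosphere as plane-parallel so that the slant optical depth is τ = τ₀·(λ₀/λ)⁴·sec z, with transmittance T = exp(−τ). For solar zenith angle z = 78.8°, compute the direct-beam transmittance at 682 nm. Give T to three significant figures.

0.824

sec 78.8° = 5.1484.
τ = 0.130 × (500/682)⁴ × 5.1484 = 0.130 × 0.2889 × 5.1484 = 0.1934.
T = exp(−0.1934) = 0.8242.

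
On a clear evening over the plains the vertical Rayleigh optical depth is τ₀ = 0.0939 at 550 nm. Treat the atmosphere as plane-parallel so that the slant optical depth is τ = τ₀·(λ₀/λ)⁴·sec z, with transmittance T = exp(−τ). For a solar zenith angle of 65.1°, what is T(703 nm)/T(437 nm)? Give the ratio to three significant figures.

1.61

Airmass: sec 65.1° = 2.3751.
τ(703 nm) = 0.0939 × (550/703)⁴ × 2.3751 = 0.0939 × 0.3747 × 2.3751 = 0.0836.
τ(437 nm) = 0.0939 × (550/437)⁴ × 2.3751 = 0.0939 × 2.5091 × 2.3751 = 0.5596.
T(703)/T(437) = exp(τ_B − τ_A) = exp(0.4760) = 1.6097.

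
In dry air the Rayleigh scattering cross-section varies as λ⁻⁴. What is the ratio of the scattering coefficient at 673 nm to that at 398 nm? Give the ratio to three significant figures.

Rayleigh scattering ∝ λ⁻⁴, so the ratio of coefficients is the inverse fourth power of the wavelength ratio.
σ(673)/σ(398) = (398/673)⁴ = (0.5914)⁴ = 0.1223.

0.122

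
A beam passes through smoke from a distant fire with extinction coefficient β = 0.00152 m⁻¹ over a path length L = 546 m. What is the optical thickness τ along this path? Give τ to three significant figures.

τ = β·L = 0.00152 × 546 = 0.8299.

0.830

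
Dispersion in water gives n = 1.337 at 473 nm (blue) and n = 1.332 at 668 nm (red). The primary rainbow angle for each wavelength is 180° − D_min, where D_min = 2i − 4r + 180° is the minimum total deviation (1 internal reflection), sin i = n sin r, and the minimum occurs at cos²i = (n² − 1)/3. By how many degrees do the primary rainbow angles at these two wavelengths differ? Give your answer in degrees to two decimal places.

0.72°

At 473 nm (n = 1.337): cos²i = 0.26252 → i = 59.178°, r = 39.964°, D_min = 138.500°, rainbow angle = 41.500°.
At 668 nm (n = 1.332): cos²i = 0.25807 → i = 59.469°, r = 40.290°, D_min = 137.776°, rainbow angle = 42.224°.
Angular width = |41.500° − 42.224°| = 0.724°.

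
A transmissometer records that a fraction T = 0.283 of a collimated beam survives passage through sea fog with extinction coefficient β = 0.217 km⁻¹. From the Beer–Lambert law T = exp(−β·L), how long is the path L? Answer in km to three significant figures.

Beer–Lambert: T = exp(−βL) ⇒ L = −ln(T)/β = −ln(0.283)/0.217 = 1.2623/0.217 = 5.817 km.

5.82 km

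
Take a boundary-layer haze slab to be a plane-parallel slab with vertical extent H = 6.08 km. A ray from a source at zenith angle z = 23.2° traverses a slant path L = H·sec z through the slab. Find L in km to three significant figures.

sec z = 1/cos 23.2° = 1.0880.
L = 6.08 × 1.0880 = 6.615 km.

6.61 km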